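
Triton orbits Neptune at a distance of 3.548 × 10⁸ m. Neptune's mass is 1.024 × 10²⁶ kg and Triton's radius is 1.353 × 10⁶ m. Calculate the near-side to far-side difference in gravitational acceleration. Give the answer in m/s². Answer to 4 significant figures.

8.281 × 10⁻⁴ m/s²

Δa = 4GMr/d³
   = 4 × (6.674 × 10⁻¹¹) × (1.024 × 10²⁶) × (1.353 × 10⁶) / (3.548 × 10⁸)³
   = 8.281 × 10⁻⁴ m/s²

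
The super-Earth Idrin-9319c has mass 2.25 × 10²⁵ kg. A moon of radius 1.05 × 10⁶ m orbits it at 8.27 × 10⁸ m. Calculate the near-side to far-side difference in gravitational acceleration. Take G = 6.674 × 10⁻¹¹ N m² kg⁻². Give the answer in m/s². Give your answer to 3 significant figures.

Δa = 4GMr/d³
   = 4 × (6.674 × 10⁻¹¹) × (2.25 × 10²⁵) × (1.05 × 10⁶) / (8.27 × 10⁸)³
   = 1.12 × 10⁻⁵ m/s²

1.12 × 10⁻⁵ m/s²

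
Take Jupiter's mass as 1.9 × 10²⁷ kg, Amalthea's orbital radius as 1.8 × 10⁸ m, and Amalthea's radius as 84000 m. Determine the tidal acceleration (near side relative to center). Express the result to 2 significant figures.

Δg = 2GMr/d³
   = 2 × (6.674 × 10⁻¹¹) × (1.9 × 10²⁷) × (84000) / (1.8 × 10⁸)³
   = 3.7 × 10⁻³ m/s²

3.7 × 10⁻³ m/s²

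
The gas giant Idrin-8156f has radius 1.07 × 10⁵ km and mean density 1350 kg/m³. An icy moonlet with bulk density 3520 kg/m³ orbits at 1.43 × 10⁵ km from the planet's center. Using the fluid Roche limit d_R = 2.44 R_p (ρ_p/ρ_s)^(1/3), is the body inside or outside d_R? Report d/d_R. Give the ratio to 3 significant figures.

d_R = 2.44 × (1.07 × 10⁵ km) × (1350/3520)^(1/3) = 1.897 × 10⁵ km
d/d_R = (1.43 × 10⁵) / (1.897 × 10⁵) = 0.754
Since d/d_R < 1, the body is inside the Roche limit.

inside; d/d_R ≈ 0.754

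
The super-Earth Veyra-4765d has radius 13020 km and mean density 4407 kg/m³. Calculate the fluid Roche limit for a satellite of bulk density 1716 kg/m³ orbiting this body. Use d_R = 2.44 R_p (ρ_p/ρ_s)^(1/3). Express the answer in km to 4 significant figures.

d_R = 2.44 × 13020 km × (4407/1716)^(1/3)
    = 43510 km

43510 km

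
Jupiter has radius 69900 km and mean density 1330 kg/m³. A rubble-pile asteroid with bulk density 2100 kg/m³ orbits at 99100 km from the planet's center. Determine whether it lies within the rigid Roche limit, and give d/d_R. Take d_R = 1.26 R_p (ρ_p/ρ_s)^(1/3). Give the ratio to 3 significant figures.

d_R = 1.26 × (69900 km) × (1330/2100)^(1/3) = 75640 km
d/d_R = (99100) / (75640) = 1.31
Since d/d_R > 1, the body is outside the Roche limit.

outside; d/d_R ≈ 1.31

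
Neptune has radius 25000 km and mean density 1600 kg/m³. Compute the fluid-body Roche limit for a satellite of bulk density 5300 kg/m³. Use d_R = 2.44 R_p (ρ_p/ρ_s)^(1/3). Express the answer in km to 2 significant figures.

41000 km

d_R = 2.44 × 25000 km × (1600/5300)^(1/3)
    = 41000 km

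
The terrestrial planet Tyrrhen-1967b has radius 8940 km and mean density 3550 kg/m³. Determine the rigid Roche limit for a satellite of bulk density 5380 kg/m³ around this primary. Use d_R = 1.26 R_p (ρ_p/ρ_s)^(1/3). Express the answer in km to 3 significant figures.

d_R = 1.26 × 8940 km × (3550/5380)^(1/3)
    = 9810 km

9810 km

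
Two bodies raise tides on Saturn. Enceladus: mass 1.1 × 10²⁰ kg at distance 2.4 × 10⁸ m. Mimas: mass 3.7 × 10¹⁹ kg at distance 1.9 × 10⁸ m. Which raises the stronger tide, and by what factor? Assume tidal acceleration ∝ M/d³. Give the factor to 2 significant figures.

Tidal acceleration ∝ M/d³, so compare M/d³ for each.
Enceladus: (1.1 × 10²⁰) / (2.4 × 10⁸)³ = 7.957 × 10⁻⁶
Mimas: (3.7 × 10¹⁹) / (1.9 × 10⁸)³ = 5.394 × 10⁻⁶
Ratio (larger/smaller) = 1.5

Enceladus, by a factor of ≈ 1.5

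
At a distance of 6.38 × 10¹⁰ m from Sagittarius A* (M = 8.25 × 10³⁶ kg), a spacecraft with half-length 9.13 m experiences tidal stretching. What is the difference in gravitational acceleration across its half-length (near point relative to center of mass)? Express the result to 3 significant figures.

3.87 × 10⁻⁵ m/s²

Differencing GM/(d−r)² and GM/d² to first order in r/d gives 2GMr/d³.
a_tidal = 2GMr/d³
        = 2 × (6.674 × 10⁻¹¹) × (8.25 × 10³⁶) × (9.13) / (6.38 × 10¹⁰)³
        = 3.87 × 10⁻⁵ m/s²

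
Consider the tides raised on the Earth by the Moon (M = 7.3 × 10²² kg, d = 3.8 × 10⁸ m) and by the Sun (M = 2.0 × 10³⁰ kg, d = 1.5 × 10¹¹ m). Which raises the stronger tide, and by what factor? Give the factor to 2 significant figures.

The Moon, by a factor of ≈ 2.2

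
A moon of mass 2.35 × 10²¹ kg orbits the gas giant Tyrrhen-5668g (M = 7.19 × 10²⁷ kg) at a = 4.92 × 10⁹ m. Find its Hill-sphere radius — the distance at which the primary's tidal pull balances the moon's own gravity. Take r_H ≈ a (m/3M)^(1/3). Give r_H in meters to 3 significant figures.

r_H ≈ a (m/3M)^(1/3)
    = (4.92 × 10⁹) × (2.35 × 10²¹ / (3 × 7.19 × 10²⁷))^(1/3)
    = 2.35 × 10⁷ m

2.35 × 10⁷ m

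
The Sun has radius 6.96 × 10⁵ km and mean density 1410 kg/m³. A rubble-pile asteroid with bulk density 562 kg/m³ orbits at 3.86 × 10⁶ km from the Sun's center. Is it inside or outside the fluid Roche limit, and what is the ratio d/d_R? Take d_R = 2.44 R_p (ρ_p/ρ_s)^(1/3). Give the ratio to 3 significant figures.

outside; d/d_R ≈ 1.67

d_R = 2.44 × (6.96 × 10⁵ km) × (1410/562)^(1/3) = 2.308 × 10⁶ km
d/d_R = (3.86 × 10⁶) / (2.308 × 10⁶) = 1.67
Since d/d_R > 1, the body is outside the Roche limit.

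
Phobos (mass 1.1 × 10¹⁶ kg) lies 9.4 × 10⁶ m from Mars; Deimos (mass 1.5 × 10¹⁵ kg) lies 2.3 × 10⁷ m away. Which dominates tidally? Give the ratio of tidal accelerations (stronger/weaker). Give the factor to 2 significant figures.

Phobos, by a factor of ≈ 110

Tidal acceleration ∝ M/d³, so compare M/d³ for each.
Phobos: (1.1 × 10¹⁶) / (9.4 × 10⁶)³ = 1.324 × 10⁻⁵
Deimos: (1.5 × 10¹⁵) / (2.3 × 10⁷)³ = 1.233 × 10⁻⁷
Ratio (larger/smaller) = 110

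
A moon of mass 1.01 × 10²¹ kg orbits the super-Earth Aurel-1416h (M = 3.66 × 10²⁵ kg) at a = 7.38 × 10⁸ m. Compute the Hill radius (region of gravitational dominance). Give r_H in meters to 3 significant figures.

r_H ≈ a (m/3M)^(1/3)
    = (7.38 × 10⁸) × (1.01 × 10²¹ / (3 × 3.66 × 10²⁵))^(1/3)
    = 1.55 × 10⁷ m

1.55 × 10⁷ m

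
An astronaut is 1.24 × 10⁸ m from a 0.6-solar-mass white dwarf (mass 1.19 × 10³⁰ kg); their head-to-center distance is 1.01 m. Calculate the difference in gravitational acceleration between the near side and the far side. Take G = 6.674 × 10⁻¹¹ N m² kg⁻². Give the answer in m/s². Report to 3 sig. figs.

1.68 × 10⁻⁴ m/s²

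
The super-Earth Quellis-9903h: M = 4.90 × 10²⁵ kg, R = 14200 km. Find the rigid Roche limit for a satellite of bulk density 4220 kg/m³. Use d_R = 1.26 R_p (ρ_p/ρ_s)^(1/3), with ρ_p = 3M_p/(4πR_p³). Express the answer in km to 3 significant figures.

ρ_p = 3M_p/(4πR_p³) = 3 × (4.90 × 10²⁵) / (4π × (1.42 × 10⁷ m)³) = 4090 kg/m³
d_R = 1.26 × 14200 km × (4090/4220)^(1/3)
    = 17700 km

17700 km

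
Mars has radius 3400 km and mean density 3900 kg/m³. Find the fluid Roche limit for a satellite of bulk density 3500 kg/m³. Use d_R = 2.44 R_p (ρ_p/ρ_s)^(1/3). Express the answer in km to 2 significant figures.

d_R = 2.44 × 3400 km × (3900/3500)^(1/3)
    = 8600 km

8600 km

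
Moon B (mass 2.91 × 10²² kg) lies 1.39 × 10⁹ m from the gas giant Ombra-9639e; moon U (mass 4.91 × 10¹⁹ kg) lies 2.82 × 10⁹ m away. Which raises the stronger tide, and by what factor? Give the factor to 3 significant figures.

Moon B, by a factor of ≈ 4950

Tidal acceleration ∝ M/d³, so compare M/d³ for each.
Moon B: (2.91 × 10²²) / (1.39 × 10⁹)³ = 1.084 × 10⁻⁵
Moon U: (4.91 × 10¹⁹) / (2.82 × 10⁹)³ = 2.189 × 10⁻⁹
Ratio (larger/smaller) = 4950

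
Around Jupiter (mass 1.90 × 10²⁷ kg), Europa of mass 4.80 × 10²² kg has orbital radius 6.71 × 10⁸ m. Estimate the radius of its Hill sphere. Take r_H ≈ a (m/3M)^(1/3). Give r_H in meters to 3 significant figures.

1.37 × 10⁷ m

r_H ≈ a (m/3M)^(1/3)
    = (6.71 × 10⁸) × (4.80 × 10²² / (3 × 1.90 × 10²⁷))^(1/3)
    = 1.37 × 10⁷ m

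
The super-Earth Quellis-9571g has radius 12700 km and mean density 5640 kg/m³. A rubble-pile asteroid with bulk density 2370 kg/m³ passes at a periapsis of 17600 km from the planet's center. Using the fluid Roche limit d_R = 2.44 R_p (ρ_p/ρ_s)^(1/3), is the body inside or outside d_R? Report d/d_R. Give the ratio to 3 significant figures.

inside; d/d_R ≈ 0.425

d_R = 2.44 × (12700 km) × (5640/2370)^(1/3) = 41370 km
d/d_R = (17600) / (41370) = 0.425
Since d/d_R < 1, the body is inside the Roche limit.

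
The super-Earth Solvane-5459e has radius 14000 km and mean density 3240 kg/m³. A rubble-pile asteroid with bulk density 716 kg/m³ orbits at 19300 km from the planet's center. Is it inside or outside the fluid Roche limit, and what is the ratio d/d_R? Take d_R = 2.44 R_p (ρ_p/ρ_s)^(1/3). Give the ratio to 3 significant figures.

d_R = 2.44 × (14000 km) × (3240/716)^(1/3) = 56500 km
d/d_R = (19300) / (56500) = 0.342
Since d/d_R < 1, the body is inside the Roche limit.

inside; d/d_R ≈ 0.342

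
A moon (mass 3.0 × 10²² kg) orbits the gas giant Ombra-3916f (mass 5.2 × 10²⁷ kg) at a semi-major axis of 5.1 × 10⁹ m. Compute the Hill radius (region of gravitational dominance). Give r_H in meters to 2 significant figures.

r_H ≈ a (m/3M)^(1/3)
    = (5.1 × 10⁹) × (3.0 × 10²² / (3 × 5.2 × 10²⁷))^(1/3)
    = 6.3 × 10⁷ m

6.3 × 10⁷ m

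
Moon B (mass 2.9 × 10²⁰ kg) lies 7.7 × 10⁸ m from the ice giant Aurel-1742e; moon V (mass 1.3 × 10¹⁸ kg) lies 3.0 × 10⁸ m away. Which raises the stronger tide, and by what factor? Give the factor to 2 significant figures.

Tidal stretch scales as M/d³; compute that for each body.
Moon B: (2.9 × 10²⁰) / (7.7 × 10⁸)³ = 6.352 × 10⁻⁷
Moon V: (1.3 × 10¹⁸) / (3.0 × 10⁸)³ = 4.815 × 10⁻⁸
Ratio (larger/smaller) = 13

Moon B, by a factor of ≈ 13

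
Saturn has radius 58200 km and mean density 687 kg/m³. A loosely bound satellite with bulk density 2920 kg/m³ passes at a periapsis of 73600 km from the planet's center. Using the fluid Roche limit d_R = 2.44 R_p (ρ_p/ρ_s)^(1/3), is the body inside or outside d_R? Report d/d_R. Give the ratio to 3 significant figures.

d_R = 2.44 × (58200 km) × (687/2920)^(1/3) = 87670 km
d/d_R = (73600) / (87670) = 0.840
Since d/d_R < 1, the body is inside the Roche limit.

inside; d/d_R ≈ 0.840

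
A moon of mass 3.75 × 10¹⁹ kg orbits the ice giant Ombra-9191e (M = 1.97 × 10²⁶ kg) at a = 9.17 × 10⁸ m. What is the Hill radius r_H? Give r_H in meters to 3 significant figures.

r_H ≈ a (m/3M)^(1/3)
    = (9.17 × 10⁸) × (3.75 × 10¹⁹ / (3 × 1.97 × 10²⁶))^(1/3)
    = 3.66 × 10⁶ m

3.66 × 10⁶ m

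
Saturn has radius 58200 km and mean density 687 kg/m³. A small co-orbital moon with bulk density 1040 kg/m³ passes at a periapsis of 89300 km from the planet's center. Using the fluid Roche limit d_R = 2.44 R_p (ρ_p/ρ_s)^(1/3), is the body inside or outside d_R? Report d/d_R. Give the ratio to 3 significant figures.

inside; d/d_R ≈ 0.722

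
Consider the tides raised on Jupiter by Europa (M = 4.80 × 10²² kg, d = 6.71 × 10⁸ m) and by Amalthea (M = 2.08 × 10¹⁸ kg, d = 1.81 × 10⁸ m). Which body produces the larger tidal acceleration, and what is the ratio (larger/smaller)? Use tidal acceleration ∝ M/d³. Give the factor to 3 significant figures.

Tidal stretch scales as M/d³; compute that for each body.
Europa: (4.80 × 10²²) / (6.71 × 10⁸)³ = 1.589 × 10⁻⁴
Amalthea: (2.08 × 10¹⁸) / (1.81 × 10⁸)³ = 3.508 × 10⁻⁷
Ratio (larger/smaller) = 453

Europa, by a factor of ≈ 453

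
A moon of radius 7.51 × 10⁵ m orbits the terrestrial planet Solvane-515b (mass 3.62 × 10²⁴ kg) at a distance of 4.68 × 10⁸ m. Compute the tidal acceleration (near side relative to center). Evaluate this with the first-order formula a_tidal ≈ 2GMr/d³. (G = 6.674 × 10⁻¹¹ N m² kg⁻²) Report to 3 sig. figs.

3.54 × 10⁻⁶ m/s²

Δg = 2GMr/d³
   = 2 × (6.674 × 10⁻¹¹) × (3.62 × 10²⁴) × (7.51 × 10⁵) / (4.68 × 10⁸)³
   = 3.54 × 10⁻⁶ m/s²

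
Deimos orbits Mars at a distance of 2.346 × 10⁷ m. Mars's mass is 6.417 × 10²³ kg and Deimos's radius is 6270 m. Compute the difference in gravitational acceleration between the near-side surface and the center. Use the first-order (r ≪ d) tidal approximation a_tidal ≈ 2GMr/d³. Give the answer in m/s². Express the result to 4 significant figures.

4.159 × 10⁻⁵ m/s²

a_tidal = 2GMr/d³
        = 2 × (6.674 × 10⁻¹¹) × (6.417 × 10²³) × (6270) / (2.346 × 10⁷)³
        = 4.159 × 10⁻⁵ m/s²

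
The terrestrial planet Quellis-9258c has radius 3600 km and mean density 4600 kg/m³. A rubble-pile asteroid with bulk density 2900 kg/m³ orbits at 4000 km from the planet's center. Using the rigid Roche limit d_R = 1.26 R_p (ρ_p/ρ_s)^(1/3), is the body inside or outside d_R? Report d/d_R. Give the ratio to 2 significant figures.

d_R = 1.26 × (3600 km) × (4600/2900)^(1/3) = 5290 km
d/d_R = (4000) / (5290) = 0.76
Since d/d_R < 1, the body is inside the Roche limit.

inside; d/d_R ≈ 0.76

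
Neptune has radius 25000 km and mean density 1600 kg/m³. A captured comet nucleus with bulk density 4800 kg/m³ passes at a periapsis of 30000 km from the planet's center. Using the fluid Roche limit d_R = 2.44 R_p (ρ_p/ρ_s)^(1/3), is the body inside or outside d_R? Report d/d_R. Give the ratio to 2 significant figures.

inside; d/d_R ≈ 0.71

d_R = 2.44 × (25000 km) × (1600/4800)^(1/3) = 42300 km
d/d_R = (30000) / (42300) = 0.71
Since d/d_R < 1, the body is inside the Roche limit.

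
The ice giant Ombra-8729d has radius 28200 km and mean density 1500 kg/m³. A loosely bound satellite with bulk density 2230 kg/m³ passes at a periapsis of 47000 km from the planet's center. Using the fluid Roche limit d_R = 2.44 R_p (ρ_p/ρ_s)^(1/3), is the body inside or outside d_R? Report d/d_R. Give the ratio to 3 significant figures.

inside; d/d_R ≈ 0.780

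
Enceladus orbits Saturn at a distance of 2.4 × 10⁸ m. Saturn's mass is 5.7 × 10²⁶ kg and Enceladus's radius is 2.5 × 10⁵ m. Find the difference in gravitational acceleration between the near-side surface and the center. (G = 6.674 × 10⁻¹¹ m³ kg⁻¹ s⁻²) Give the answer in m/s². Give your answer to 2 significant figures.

1.4 × 10⁻³ m/s²

Δa = 2GMr/d³
   = 2 × (6.674 × 10⁻¹¹) × (5.7 × 10²⁶) × (2.5 × 10⁵) / (2.4 × 10⁸)³
   = 1.4 × 10⁻³ m/s²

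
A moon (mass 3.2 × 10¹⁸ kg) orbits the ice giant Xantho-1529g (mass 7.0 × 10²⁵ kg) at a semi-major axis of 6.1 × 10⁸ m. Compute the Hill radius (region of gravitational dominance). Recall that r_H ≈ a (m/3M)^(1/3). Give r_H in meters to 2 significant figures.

r_H ≈ a (m/3M)^(1/3)
    = (6.1 × 10⁸) × (3.2 × 10¹⁸ / (3 × 7.0 × 10²⁵))^(1/3)
    = 1.5 × 10⁶ m

1.5 × 10⁶ m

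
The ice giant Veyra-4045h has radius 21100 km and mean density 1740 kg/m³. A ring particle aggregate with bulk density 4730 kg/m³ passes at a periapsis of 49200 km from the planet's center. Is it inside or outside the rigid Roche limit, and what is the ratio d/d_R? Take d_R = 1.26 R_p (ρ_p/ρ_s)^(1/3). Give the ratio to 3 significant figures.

outside; d/d_R ≈ 2.58

d_R = 1.26 × (21100 km) × (1740/4730)^(1/3) = 19050 km
d/d_R = (49200) / (19050) = 2.58
Since d/d_R > 1, the body is outside the Roche limit.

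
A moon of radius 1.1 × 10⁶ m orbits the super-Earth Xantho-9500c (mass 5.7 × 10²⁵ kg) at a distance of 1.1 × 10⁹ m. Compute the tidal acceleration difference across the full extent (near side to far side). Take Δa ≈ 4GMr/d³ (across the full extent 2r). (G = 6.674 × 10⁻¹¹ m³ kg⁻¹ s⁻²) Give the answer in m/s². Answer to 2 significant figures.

1.3 × 10⁻⁵ m/s²

a_tidal = 4GMr/d³
        = 4 × (6.674 × 10⁻¹¹) × (5.7 × 10²⁵) × (1.1 × 10⁶) / (1.1 × 10⁹)³
        = 1.3 × 10⁻⁵ m/s²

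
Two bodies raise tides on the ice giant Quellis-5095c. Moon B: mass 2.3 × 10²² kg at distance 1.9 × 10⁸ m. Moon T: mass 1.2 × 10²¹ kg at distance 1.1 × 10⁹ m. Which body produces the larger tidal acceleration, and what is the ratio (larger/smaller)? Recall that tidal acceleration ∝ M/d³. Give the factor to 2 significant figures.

Moon B, by a factor of ≈ 3700

Tidal acceleration ∝ M/d³, so compare M/d³ for each.
Moon B: (2.3 × 10²²) / (1.9 × 10⁸)³ = 3.353 × 10⁻³
Moon T: (1.2 × 10²¹) / (1.1 × 10⁹)³ = 9.016 × 10⁻⁷
Ratio (larger/smaller) = 3700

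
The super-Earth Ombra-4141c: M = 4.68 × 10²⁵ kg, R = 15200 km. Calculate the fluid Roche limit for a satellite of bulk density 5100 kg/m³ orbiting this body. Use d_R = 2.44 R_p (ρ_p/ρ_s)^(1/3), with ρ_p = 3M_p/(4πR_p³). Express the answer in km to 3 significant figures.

ρ_p = 3M_p/(4πR_p³) = 3 × (4.68 × 10²⁵) / (4π × (1.52 × 10⁷ m)³) = 3180 kg/m³
d_R = 2.44 × 15200 km × (3180/5100)^(1/3)
    = 31700 km

31700 km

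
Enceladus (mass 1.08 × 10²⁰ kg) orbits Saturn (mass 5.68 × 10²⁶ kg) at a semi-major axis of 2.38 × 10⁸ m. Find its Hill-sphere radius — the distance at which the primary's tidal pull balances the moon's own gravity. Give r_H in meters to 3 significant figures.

9.49 × 10⁵ m

r_H ≈ a (m/3M)^(1/3)
    = (2.38 × 10⁸) × (1.08 × 10²⁰ / (3 × 5.68 × 10²⁶))^(1/3)
    = 9.49 × 10⁵ m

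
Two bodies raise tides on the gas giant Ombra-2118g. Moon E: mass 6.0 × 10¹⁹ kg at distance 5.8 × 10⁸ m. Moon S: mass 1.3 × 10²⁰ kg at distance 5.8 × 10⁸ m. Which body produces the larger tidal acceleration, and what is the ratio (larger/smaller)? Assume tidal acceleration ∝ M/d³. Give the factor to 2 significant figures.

Moon S, by a factor of ≈ 2.2

The tide-raising term goes as M/d³ (the gradient of a 1/d² field).
Moon E: (6.0 × 10¹⁹) / (5.8 × 10⁸)³ = 3.075 × 10⁻⁷
Moon S: (1.3 × 10²⁰) / (5.8 × 10⁸)³ = 6.663 × 10⁻⁷
Ratio (larger/smaller) = 2.2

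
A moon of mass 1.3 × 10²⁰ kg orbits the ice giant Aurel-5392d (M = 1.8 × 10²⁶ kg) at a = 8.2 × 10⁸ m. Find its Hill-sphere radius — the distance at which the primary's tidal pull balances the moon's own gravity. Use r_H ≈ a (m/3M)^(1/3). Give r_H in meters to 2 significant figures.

r_H ≈ a (m/3M)^(1/3)
    = (8.2 × 10⁸) × (1.3 × 10²⁰ / (3 × 1.8 × 10²⁶))^(1/3)
    = 5.1 × 10⁶ m

5.1 × 10⁶ m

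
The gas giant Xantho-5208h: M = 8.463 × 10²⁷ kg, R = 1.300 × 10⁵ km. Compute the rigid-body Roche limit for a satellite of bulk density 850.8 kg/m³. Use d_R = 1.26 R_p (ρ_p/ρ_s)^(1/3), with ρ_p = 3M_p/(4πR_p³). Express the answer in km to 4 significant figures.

1.681 × 10⁵ km

ρ_p = 3M_p/(4πR_p³) = 3 × (8.463 × 10²⁷) / (4π × (1.300 × 10⁸ m)³) = 919.6 kg/m³
d_R = 1.26 × 1.300 × 10⁵ km × (919.6/850.8)^(1/3)
    = 1.681 × 10⁵ km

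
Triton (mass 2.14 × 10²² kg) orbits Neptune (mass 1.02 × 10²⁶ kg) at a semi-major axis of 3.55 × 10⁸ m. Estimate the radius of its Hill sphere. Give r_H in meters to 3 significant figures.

r_H ≈ a (m/3M)^(1/3)
    = (3.55 × 10⁸) × (2.14 × 10²² / (3 × 1.02 × 10²⁶))^(1/3)
    = 1.46 × 10⁷ m

1.46 × 10⁷ m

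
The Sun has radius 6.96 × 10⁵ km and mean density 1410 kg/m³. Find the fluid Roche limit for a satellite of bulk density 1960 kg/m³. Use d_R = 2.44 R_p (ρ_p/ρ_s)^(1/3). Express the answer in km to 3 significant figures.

d_R = 2.44 × 6.96 × 10⁵ km × (1410/1960)^(1/3)
    = 1.52 × 10⁶ km

1.52 × 10⁶ km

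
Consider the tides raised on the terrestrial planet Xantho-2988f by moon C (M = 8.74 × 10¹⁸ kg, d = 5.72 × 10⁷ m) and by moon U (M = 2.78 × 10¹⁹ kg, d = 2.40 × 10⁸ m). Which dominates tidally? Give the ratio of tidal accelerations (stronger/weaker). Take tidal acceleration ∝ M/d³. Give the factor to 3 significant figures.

Moon C, by a factor of ≈ 23.2

The tide-raising term goes as M/d³ (the gradient of a 1/d² field).
Moon C: (8.74 × 10¹⁸) / (5.72 × 10⁷)³ = 4.670 × 10⁻⁵
Moon U: (2.78 × 10¹⁹) / (2.40 × 10⁸)³ = 2.011 × 10⁻⁶
Ratio (larger/smaller) = 23.2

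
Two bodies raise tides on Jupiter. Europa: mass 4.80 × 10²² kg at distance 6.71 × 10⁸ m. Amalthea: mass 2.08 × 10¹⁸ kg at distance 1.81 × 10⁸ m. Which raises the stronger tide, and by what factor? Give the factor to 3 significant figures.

Europa, by a factor of ≈ 453

Tidal acceleration ∝ M/d³, so compare M/d³ for each.
Europa: (4.80 × 10²²) / (6.71 × 10⁸)³ = 1.589 × 10⁻⁴
Amalthea: (2.08 × 10¹⁸) / (1.81 × 10⁸)³ = 3.508 × 10⁻⁷
Ratio (larger/smaller) = 453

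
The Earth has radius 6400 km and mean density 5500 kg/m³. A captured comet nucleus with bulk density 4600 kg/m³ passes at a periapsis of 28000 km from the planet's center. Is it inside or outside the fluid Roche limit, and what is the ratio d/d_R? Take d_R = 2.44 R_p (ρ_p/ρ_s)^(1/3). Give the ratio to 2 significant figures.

d_R = 2.44 × (6400 km) × (5500/4600)^(1/3) = 16570 km
d/d_R = (28000) / (16570) = 1.7
Since d/d_R > 1, the body is outside the Roche limit.

outside; d/d_R ≈ 1.7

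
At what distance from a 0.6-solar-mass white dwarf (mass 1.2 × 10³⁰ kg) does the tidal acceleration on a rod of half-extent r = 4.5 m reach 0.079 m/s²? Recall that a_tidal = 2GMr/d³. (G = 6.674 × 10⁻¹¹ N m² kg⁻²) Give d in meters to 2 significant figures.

2GMr/d³ = a_tidal  ⇒  d = (2GMr / a_tidal)^(1/3)
d = (2 × 6.674×10⁻¹¹ × (1.2 × 10³⁰) × (4.5) / (0.079))^(1/3)
  = 2.1 × 10⁷ m

2.1 × 10⁷ m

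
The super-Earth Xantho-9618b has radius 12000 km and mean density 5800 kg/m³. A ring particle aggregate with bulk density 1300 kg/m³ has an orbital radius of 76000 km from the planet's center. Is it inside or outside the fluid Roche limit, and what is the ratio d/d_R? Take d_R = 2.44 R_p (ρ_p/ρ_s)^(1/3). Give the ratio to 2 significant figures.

outside; d/d_R ≈ 1.6

d_R = 2.44 × (12000 km) × (5800/1300)^(1/3) = 48200 km
d/d_R = (76000) / (48200) = 1.6
Since d/d_R > 1, the body is outside the Roche limit.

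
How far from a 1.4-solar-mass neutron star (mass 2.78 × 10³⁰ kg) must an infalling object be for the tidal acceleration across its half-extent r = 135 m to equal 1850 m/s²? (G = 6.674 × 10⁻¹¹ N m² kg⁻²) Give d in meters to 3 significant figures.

2GMr/d³ = a_tidal  ⇒  d = (2GMr / a_tidal)^(1/3)
d = (2 × 6.674×10⁻¹¹ × (2.78 × 10³⁰) × (135) / (1850))^(1/3)
  = 3.00 × 10⁶ m

3.00 × 10⁶ m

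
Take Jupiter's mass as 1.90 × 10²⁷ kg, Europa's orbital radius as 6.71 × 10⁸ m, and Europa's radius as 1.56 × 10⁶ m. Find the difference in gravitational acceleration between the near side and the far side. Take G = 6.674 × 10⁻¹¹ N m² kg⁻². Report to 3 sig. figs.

a_tidal = 4GMr/d³
        = 4 × (6.674 × 10⁻¹¹) × (1.90 × 10²⁷) × (1.56 × 10⁶) / (6.71 × 10⁸)³
        = 2.62 × 10⁻³ m/s²

2.62 × 10⁻³ m/s²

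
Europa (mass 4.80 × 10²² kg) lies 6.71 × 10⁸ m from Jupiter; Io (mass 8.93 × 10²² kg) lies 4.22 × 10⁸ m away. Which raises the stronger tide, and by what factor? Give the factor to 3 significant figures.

Tidal acceleration ∝ M/d³, so compare M/d³ for each.
Europa: (4.80 × 10²²) / (6.71 × 10⁸)³ = 1.589 × 10⁻⁴
Io: (8.93 × 10²²) / (4.22 × 10⁸)³ = 1.188 × 10⁻³
Ratio (larger/smaller) = 7.48

Io, by a factor of ≈ 7.48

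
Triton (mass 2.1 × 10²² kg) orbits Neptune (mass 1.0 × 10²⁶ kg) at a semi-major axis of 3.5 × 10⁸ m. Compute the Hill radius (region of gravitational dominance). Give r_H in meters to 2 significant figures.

r_H ≈ a (m/3M)^(1/3)
    = (3.5 × 10⁸) × (2.1 × 10²² / (3 × 1.0 × 10²⁶))^(1/3)
    = 1.4 × 10⁷ m

1.4 × 10⁷ m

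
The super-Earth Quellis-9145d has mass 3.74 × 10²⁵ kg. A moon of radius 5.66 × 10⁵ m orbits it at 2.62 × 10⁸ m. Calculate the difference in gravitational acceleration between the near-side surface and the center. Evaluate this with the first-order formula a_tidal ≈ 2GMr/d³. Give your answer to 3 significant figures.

1.57 × 10⁻⁴ m/s²

The tidal stretch is the gradient of GM/d² times the body's extent r, hence the 1/d³ dependence.
Δg = 2GMr/d³
   = 2 × (6.674 × 10⁻¹¹) × (3.74 × 10²⁵) × (5.66 × 10⁵) / (2.62 × 10⁸)³
   = 1.57 × 10⁻⁴ m/s²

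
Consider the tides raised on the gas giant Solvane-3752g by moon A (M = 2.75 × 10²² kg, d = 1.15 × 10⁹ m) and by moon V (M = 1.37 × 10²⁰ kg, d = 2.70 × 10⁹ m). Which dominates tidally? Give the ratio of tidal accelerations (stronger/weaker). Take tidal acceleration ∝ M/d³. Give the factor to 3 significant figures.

Moon A, by a factor of ≈ 2600

Tidal acceleration ∝ M/d³, so compare M/d³ for each.
Moon A: (2.75 × 10²²) / (1.15 × 10⁹)³ = 1.808 × 10⁻⁵
Moon V: (1.37 × 10²⁰) / (2.70 × 10⁹)³ = 6.960 × 10⁻⁹
Ratio (larger/smaller) = 2600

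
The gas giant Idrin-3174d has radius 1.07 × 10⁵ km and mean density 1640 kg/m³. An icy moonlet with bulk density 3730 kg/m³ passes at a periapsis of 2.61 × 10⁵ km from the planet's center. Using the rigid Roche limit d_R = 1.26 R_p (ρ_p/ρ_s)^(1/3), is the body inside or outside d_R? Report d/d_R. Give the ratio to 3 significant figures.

outside; d/d_R ≈ 2.55

d_R = 1.26 × (1.07 × 10⁵ km) × (1640/3730)^(1/3) = 1.025 × 10⁵ km
d/d_R = (2.61 × 10⁵) / (1.025 × 10⁵) = 2.55
Since d/d_R > 1, the body is outside the Roche limit.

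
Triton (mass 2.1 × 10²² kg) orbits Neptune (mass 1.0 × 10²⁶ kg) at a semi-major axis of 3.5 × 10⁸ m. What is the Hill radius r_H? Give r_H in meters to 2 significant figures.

r_H ≈ a (m/3M)^(1/3)
    = (3.5 × 10⁸) × (2.1 × 10²² / (3 × 1.0 × 10²⁶))^(1/3)
    = 1.4 × 10⁷ m

1.4 × 10⁷ m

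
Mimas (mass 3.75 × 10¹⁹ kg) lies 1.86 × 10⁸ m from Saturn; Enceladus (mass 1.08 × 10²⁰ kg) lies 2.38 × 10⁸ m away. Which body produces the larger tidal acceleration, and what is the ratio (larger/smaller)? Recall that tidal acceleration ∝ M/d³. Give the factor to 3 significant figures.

Tidal acceleration ∝ M/d³, so compare M/d³ for each.
Mimas: (3.75 × 10¹⁹) / (1.86 × 10⁸)³ = 5.828 × 10⁻⁶
Enceladus: (1.08 × 10²⁰) / (2.38 × 10⁸)³ = 8.011 × 10⁻⁶
Ratio (larger/smaller) = 1.37

Enceladus, by a factor of ≈ 1.37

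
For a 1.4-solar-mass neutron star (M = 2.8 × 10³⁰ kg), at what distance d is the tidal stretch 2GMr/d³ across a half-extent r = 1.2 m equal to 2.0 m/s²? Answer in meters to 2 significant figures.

6.1 × 10⁶ m

2GMr/d³ = a_tidal  ⇒  d = (2GMr / a_tidal)^(1/3)
d = (2 × 6.674×10⁻¹¹ × (2.8 × 10³⁰) × (1.2) / (2.0))^(1/3)
  = 6.1 × 10⁶ m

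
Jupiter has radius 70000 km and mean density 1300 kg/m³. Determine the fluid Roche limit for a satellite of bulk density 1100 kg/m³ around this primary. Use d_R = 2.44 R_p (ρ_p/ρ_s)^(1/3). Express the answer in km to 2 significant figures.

d_R = 2.44 × 70000 km × (1300/1100)^(1/3)
    = 1.8 × 10⁵ km

1.8 × 10⁵ km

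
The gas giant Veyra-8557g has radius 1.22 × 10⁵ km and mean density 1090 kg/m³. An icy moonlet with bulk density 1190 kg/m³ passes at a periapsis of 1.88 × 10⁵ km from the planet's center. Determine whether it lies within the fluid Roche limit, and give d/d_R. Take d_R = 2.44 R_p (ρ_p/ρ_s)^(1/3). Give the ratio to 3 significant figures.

inside; d/d_R ≈ 0.650

d_R = 2.44 × (1.22 × 10⁵ km) × (1090/1190)^(1/3) = 2.891 × 10⁵ km
d/d_R = (1.88 × 10⁵) / (2.891 × 10⁵) = 0.650
Since d/d_R < 1, the body is inside the Roche limit.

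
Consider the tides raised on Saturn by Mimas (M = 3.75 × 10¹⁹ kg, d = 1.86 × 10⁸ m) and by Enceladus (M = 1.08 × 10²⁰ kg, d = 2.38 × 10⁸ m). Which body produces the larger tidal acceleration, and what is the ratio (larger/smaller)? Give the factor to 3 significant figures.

Tidal acceleration ∝ M/d³, so compare M/d³ for each.
Mimas: (3.75 × 10¹⁹) / (1.86 × 10⁸)³ = 5.828 × 10⁻⁶
Enceladus: (1.08 × 10²⁰) / (2.38 × 10⁸)³ = 8.011 × 10⁻⁶
Ratio (larger/smaller) = 1.37

Enceladus, by a factor of ≈ 1.37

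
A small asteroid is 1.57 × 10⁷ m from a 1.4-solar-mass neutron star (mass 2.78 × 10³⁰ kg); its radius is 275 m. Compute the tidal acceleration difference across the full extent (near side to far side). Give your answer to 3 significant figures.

5.27 × 10¹ m/s²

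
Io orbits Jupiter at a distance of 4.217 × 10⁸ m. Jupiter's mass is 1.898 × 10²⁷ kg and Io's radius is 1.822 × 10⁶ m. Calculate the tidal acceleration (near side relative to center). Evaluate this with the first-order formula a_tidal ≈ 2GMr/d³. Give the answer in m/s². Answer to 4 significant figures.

The tidal stretch is the gradient of GM/d² times the body's extent r, hence the 1/d³ dependence.
Δa = 2GMr/d³
   = 2 × (6.674 × 10⁻¹¹) × (1.898 × 10²⁷) × (1.822 × 10⁶) / (4.217 × 10⁸)³
   = 6.155 × 10⁻³ m/s²

6.155 × 10⁻³ m/s²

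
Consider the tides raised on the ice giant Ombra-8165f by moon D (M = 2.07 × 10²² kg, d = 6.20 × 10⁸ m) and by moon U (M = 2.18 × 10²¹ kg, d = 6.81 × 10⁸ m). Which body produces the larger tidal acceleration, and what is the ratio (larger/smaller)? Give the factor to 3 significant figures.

Moon D, by a factor of ≈ 12.6

The tide-raising term goes as M/d³ (the gradient of a 1/d² field).
Moon D: (2.07 × 10²²) / (6.20 × 10⁸)³ = 8.686 × 10⁻⁵
Moon U: (2.18 × 10²¹) / (6.81 × 10⁸)³ = 6.903 × 10⁻⁶
Ratio (larger/smaller) = 12.6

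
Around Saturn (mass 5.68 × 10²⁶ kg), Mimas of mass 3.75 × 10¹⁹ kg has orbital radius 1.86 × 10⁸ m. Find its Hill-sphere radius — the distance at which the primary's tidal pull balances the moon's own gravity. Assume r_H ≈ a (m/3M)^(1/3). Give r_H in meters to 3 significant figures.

5.21 × 10⁵ m

r_H ≈ a (m/3M)^(1/3)
    = (1.86 × 10⁸) × (3.75 × 10¹⁹ / (3 × 5.68 × 10²⁶))^(1/3)
    = 5.21 × 10⁵ m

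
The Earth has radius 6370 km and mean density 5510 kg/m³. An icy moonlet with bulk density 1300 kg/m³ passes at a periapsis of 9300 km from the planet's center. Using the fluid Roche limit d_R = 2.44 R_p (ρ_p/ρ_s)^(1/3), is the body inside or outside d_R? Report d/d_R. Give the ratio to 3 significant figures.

inside; d/d_R ≈ 0.370

d_R = 2.44 × (6370 km) × (5510/1300)^(1/3) = 25150 km
d/d_R = (9300) / (25150) = 0.370
Since d/d_R < 1, the body is inside the Roche limit.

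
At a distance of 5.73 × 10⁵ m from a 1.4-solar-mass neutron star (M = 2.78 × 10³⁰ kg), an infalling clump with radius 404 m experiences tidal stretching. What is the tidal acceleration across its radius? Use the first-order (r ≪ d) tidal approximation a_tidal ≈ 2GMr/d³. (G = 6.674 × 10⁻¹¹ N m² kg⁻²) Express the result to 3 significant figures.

a_tidal = 2GMr/d³
        = 2 × (6.674 × 10⁻¹¹) × (2.78 × 10³⁰) × (404) / (5.73 × 10⁵)³
        = 7.97 × 10⁵ m/s²

7.97 × 10⁵ m/s²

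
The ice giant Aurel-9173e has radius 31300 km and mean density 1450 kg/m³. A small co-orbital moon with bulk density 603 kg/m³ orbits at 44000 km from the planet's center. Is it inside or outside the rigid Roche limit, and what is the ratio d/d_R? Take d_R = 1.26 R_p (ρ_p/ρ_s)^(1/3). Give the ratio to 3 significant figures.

inside; d/d_R ≈ 0.833

d_R = 1.26 × (31300 km) × (1450/603)^(1/3) = 52840 km
d/d_R = (44000) / (52840) = 0.833
Since d/d_R < 1, the body is inside the Roche limit.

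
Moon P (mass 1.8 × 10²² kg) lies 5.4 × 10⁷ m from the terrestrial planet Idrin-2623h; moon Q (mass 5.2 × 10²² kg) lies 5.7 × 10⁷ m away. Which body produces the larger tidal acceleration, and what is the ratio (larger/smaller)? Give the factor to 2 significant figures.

Compare M/d³ for the two perturbers:
Moon P: (1.8 × 10²²) / (5.4 × 10⁷)³ = 1.143 × 10⁻¹
Moon Q: (5.2 × 10²²) / (5.7 × 10⁷)³ = 2.808 × 10⁻¹
Ratio (larger/smaller) = 2.5

Moon Q, by a factor of ≈ 2.5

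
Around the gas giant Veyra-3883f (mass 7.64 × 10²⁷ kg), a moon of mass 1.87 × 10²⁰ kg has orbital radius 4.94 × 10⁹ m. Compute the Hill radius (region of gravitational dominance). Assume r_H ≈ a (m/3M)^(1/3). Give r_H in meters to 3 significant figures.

r_H ≈ a (m/3M)^(1/3)
    = (4.94 × 10⁹) × (1.87 × 10²⁰ / (3 × 7.64 × 10²⁷))^(1/3)
    = 9.94 × 10⁶ m

9.94 × 10⁶ m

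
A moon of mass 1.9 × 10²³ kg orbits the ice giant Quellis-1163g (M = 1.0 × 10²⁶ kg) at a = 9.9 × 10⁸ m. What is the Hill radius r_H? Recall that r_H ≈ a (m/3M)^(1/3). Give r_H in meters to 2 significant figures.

8.5 × 10⁷ m

r_H ≈ a (m/3M)^(1/3)
    = (9.9 × 10⁸) × (1.9 × 10²³ / (3 × 1.0 × 10²⁶))^(1/3)
    = 8.5 × 10⁷ m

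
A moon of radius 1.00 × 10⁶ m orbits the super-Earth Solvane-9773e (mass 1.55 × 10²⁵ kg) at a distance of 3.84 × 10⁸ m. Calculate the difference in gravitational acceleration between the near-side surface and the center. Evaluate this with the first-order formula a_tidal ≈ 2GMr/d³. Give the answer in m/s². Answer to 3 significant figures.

Δa = 2GMr/d³
   = 2 × (6.674 × 10⁻¹¹) × (1.55 × 10²⁵) × (1.00 × 10⁶) / (3.84 × 10⁸)³
   = 3.65 × 10⁻⁵ m/s²

3.65 × 10⁻⁵ m/s²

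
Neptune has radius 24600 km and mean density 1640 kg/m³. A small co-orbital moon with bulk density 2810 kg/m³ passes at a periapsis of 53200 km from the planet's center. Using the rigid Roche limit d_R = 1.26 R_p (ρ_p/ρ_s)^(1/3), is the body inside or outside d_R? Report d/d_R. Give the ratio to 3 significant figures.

d_R = 1.26 × (24600 km) × (1640/2810)^(1/3) = 25900 km
d/d_R = (53200) / (25900) = 2.05
Since d/d_R > 1, the body is outside the Roche limit.

outside; d/d_R ≈ 2.05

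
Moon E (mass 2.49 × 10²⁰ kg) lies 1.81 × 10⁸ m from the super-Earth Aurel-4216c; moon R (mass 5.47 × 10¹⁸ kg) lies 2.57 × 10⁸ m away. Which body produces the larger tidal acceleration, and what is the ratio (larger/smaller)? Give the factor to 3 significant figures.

Moon E, by a factor of ≈ 130

Compare M/d³ for the two perturbers:
Moon E: (2.49 × 10²⁰) / (1.81 × 10⁸)³ = 4.199 × 10⁻⁵
Moon R: (5.47 × 10¹⁸) / (2.57 × 10⁸)³ = 3.222 × 10⁻⁷
Ratio (larger/smaller) = 130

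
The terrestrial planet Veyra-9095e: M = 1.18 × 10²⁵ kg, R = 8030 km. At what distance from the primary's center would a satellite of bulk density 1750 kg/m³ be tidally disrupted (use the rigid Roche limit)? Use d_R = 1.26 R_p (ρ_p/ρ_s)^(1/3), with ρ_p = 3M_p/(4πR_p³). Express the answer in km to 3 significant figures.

14800 km

ρ_p = 3M_p/(4πR_p³) = 3 × (1.18 × 10²⁵) / (4π × (8.03 × 10⁶ m)³) = 5440 kg/m³
d_R = 1.26 × 8030 km × (5440/1750)^(1/3)
    = 14800 km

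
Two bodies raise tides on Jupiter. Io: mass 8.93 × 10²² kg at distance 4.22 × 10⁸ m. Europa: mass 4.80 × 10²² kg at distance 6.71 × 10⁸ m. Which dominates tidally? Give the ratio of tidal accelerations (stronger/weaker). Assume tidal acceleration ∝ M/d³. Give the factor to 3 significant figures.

Io, by a factor of ≈ 7.48

Tidal acceleration ∝ M/d³, so compare M/d³ for each.
Io: (8.93 × 10²²) / (4.22 × 10⁸)³ = 1.188 × 10⁻³
Europa: (4.80 × 10²²) / (6.71 × 10⁸)³ = 1.589 × 10⁻⁴
Ratio (larger/smaller) = 7.48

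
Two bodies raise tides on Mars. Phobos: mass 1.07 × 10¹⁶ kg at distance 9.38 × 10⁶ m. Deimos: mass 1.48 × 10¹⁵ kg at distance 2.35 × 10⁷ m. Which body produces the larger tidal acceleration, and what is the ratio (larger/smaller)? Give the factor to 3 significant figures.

Phobos, by a factor of ≈ 114

Compare M/d³ for the two perturbers:
Phobos: (1.07 × 10¹⁶) / (9.38 × 10⁶)³ = 1.297 × 10⁻⁵
Deimos: (1.48 × 10¹⁵) / (2.35 × 10⁷)³ = 1.140 × 10⁻⁷
Ratio (larger/smaller) = 114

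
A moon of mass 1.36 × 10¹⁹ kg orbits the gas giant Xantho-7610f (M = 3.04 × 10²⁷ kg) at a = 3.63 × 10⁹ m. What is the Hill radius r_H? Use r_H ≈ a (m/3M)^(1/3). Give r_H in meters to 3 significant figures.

r_H ≈ a (m/3M)^(1/3)
    = (3.63 × 10⁹) × (1.36 × 10¹⁹ / (3 × 3.04 × 10²⁷))^(1/3)
    = 4.15 × 10⁶ m

4.15 × 10⁶ m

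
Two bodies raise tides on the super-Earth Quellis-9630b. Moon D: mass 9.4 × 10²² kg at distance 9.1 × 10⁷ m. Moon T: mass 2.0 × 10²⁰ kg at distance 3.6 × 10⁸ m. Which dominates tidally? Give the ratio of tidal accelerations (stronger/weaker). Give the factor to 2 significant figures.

Moon D, by a factor of ≈ 29000

The tide-raising term goes as M/d³ (the gradient of a 1/d² field).
Moon D: (9.4 × 10²²) / (9.1 × 10⁷)³ = 1.247 × 10⁻¹
Moon T: (2.0 × 10²⁰) / (3.6 × 10⁸)³ = 4.287 × 10⁻⁶
Ratio (larger/smaller) = 29000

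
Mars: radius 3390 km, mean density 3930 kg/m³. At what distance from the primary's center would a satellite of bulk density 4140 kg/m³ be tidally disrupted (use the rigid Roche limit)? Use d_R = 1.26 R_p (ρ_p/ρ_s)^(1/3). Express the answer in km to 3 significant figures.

d_R = 1.26 × 3390 km × (3930/4140)^(1/3)
    = 4200 km

4200 km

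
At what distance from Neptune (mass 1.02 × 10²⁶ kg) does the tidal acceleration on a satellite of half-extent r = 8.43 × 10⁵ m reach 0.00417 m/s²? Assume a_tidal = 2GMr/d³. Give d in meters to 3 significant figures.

1.40 × 10⁸ m

2GMr/d³ = a_tidal  ⇒  d = (2GMr / a_tidal)^(1/3)
d = (2 × 6.674×10⁻¹¹ × (1.02 × 10²⁶) × (8.43 × 10⁵) / (0.00417))^(1/3)
  = 1.40 × 10⁸ m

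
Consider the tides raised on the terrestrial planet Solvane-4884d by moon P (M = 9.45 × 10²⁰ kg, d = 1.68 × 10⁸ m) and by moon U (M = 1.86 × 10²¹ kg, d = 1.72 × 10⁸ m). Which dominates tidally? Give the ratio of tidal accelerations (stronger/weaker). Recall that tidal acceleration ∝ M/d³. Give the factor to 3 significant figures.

Moon U, by a factor of ≈ 1.83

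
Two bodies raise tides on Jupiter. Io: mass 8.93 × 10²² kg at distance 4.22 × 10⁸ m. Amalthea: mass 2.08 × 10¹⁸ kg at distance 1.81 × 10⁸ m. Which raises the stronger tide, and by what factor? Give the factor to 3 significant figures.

Io, by a factor of ≈ 3390

Compare M/d³ for the two perturbers:
Io: (8.93 × 10²²) / (4.22 × 10⁸)³ = 1.188 × 10⁻³
Amalthea: (2.08 × 10¹⁸) / (1.81 × 10⁸)³ = 3.508 × 10⁻⁷
Ratio (larger/smaller) = 3390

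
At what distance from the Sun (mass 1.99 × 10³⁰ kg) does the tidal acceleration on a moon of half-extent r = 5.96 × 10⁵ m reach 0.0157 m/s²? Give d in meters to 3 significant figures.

2.16 × 10⁹ m

2GMr/d³ = a_tidal  ⇒  d = (2GMr / a_tidal)^(1/3)
d = (2 × 6.674×10⁻¹¹ × (1.99 × 10³⁰) × (5.96 × 10⁵) / (0.0157))^(1/3)
  = 2.16 × 10⁹ m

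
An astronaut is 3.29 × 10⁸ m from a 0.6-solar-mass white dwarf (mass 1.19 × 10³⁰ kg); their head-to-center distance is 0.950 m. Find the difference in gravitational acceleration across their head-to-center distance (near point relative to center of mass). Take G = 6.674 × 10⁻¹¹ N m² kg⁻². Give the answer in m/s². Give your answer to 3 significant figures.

4.24 × 10⁻⁶ m/s²

The tidal stretch is the gradient of GM/d² times the body's extent r, hence the 1/d³ dependence.
Δa = 2GMr/d³
   = 2 × (6.674 × 10⁻¹¹) × (1.19 × 10³⁰) × (0.950) / (3.29 × 10⁸)³
   = 4.24 × 10⁻⁶ m/s²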